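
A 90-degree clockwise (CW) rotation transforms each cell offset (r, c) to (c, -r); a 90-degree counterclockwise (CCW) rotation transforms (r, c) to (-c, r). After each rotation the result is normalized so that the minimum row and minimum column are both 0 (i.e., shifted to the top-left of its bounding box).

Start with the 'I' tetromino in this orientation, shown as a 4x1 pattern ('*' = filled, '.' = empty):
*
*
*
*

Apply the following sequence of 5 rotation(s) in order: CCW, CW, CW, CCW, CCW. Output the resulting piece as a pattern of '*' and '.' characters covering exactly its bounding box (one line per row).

Answer: ****

Derivation:
Start:
*
*
*
*
After rotation 1 (CCW):
****
After rotation 2 (CW):
*
*
*
*
After rotation 3 (CW):
****
After rotation 4 (CCW):
*
*
*
*
After rotation 5 (CCW):
****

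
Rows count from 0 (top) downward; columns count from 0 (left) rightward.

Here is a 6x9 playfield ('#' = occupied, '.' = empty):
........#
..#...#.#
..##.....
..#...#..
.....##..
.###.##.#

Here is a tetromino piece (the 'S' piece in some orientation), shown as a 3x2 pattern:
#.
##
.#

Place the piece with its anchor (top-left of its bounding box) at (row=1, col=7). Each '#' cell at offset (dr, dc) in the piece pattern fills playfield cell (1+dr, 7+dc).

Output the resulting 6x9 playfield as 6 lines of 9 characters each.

Fill (1+0,7+0) = (1,7)
Fill (1+1,7+0) = (2,7)
Fill (1+1,7+1) = (2,8)
Fill (1+2,7+1) = (3,8)

Answer: ........#
..#...###
..##...##
..#...#.#
.....##..
.###.##.#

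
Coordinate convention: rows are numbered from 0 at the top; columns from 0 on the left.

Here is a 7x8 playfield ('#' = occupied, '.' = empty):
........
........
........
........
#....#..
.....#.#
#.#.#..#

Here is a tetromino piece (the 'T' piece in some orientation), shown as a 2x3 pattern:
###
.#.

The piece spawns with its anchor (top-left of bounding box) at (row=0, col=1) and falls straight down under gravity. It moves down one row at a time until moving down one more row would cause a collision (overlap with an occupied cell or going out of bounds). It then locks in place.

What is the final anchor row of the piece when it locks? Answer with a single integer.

Answer: 4

Derivation:
Spawn at (row=0, col=1). Try each row:
  row 0: fits
  row 1: fits
  row 2: fits
  row 3: fits
  row 4: fits
  row 5: blocked -> lock at row 4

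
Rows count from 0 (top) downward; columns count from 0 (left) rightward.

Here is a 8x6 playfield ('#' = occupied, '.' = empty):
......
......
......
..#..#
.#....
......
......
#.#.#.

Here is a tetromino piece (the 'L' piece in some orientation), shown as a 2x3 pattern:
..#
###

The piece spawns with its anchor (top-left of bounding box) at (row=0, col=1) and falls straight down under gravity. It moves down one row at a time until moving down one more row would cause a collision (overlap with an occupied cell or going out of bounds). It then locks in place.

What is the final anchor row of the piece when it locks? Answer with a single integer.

Answer: 1

Derivation:
Spawn at (row=0, col=1). Try each row:
  row 0: fits
  row 1: fits
  row 2: blocked -> lock at row 1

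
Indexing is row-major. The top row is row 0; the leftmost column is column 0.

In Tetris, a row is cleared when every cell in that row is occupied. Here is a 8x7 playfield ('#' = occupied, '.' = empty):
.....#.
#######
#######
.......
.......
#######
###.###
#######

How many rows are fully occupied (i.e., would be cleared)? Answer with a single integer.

Answer: 4

Derivation:
Check each row:
  row 0: 6 empty cells -> not full
  row 1: 0 empty cells -> FULL (clear)
  row 2: 0 empty cells -> FULL (clear)
  row 3: 7 empty cells -> not full
  row 4: 7 empty cells -> not full
  row 5: 0 empty cells -> FULL (clear)
  row 6: 1 empty cell -> not full
  row 7: 0 empty cells -> FULL (clear)
Total rows cleared: 4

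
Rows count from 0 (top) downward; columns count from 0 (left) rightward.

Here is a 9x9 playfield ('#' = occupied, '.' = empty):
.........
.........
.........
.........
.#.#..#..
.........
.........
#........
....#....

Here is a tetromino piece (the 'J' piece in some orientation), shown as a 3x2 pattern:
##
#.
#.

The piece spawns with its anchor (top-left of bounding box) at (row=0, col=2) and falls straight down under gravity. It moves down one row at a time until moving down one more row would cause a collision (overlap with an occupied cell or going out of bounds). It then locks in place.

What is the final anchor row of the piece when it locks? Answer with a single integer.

Spawn at (row=0, col=2). Try each row:
  row 0: fits
  row 1: fits
  row 2: fits
  row 3: fits
  row 4: blocked -> lock at row 3

Answer: 3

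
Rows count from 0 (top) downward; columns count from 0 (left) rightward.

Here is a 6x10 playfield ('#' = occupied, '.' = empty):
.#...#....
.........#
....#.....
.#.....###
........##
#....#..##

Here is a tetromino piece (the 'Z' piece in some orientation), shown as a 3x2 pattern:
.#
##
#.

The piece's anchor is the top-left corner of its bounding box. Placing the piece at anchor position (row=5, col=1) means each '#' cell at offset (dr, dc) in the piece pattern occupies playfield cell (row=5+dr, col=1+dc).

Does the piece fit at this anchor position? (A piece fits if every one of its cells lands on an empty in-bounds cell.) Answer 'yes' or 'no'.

Answer: no

Derivation:
Check each piece cell at anchor (5, 1):
  offset (0,1) -> (5,2): empty -> OK
  offset (1,0) -> (6,1): out of bounds -> FAIL
  offset (1,1) -> (6,2): out of bounds -> FAIL
  offset (2,0) -> (7,1): out of bounds -> FAIL
All cells valid: no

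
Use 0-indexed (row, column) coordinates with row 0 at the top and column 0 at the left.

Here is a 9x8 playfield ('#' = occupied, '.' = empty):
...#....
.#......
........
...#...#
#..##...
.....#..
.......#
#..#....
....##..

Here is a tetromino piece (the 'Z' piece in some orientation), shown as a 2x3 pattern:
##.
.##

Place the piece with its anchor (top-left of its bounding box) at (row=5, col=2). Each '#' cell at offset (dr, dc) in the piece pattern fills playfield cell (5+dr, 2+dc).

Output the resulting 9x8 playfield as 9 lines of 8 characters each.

Answer: ...#....
.#......
........
...#...#
#..##...
..##.#..
...##..#
#..#....
....##..

Derivation:
Fill (5+0,2+0) = (5,2)
Fill (5+0,2+1) = (5,3)
Fill (5+1,2+1) = (6,3)
Fill (5+1,2+2) = (6,4)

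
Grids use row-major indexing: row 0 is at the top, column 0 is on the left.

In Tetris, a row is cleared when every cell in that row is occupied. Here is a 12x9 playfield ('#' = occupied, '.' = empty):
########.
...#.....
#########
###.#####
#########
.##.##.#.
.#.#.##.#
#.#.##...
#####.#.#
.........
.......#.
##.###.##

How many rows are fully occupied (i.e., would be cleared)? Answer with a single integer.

Answer: 2

Derivation:
Check each row:
  row 0: 1 empty cell -> not full
  row 1: 8 empty cells -> not full
  row 2: 0 empty cells -> FULL (clear)
  row 3: 1 empty cell -> not full
  row 4: 0 empty cells -> FULL (clear)
  row 5: 4 empty cells -> not full
  row 6: 4 empty cells -> not full
  row 7: 5 empty cells -> not full
  row 8: 2 empty cells -> not full
  row 9: 9 empty cells -> not full
  row 10: 8 empty cells -> not full
  row 11: 2 empty cells -> not full
Total rows cleared: 2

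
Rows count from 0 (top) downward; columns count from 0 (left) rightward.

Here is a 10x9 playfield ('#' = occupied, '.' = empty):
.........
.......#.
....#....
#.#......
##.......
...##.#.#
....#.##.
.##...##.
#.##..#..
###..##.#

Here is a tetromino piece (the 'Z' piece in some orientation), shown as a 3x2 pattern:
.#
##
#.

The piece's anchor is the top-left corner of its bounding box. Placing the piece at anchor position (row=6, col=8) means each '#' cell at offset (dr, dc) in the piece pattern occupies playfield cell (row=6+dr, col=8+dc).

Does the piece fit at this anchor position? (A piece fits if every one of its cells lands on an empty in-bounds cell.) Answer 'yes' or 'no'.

Answer: no

Derivation:
Check each piece cell at anchor (6, 8):
  offset (0,1) -> (6,9): out of bounds -> FAIL
  offset (1,0) -> (7,8): empty -> OK
  offset (1,1) -> (7,9): out of bounds -> FAIL
  offset (2,0) -> (8,8): empty -> OK
All cells valid: no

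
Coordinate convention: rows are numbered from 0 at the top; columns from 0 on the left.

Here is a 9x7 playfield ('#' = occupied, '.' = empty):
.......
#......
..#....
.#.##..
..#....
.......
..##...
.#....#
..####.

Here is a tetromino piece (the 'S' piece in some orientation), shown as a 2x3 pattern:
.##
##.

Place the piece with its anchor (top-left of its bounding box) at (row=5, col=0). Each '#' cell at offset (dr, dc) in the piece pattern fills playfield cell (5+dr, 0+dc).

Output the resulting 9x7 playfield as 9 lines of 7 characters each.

Fill (5+0,0+1) = (5,1)
Fill (5+0,0+2) = (5,2)
Fill (5+1,0+0) = (6,0)
Fill (5+1,0+1) = (6,1)

Answer: .......
#......
..#....
.#.##..
..#....
.##....
####...
.#....#
..####.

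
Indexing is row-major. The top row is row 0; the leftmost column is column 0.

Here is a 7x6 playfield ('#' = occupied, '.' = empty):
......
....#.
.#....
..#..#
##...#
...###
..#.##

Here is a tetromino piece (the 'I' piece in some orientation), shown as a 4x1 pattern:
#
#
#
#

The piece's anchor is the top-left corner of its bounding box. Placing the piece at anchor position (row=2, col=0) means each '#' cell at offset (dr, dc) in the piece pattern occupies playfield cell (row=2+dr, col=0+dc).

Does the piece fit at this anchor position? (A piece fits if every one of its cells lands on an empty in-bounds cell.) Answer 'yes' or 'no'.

Answer: no

Derivation:
Check each piece cell at anchor (2, 0):
  offset (0,0) -> (2,0): empty -> OK
  offset (1,0) -> (3,0): empty -> OK
  offset (2,0) -> (4,0): occupied ('#') -> FAIL
  offset (3,0) -> (5,0): empty -> OK
All cells valid: no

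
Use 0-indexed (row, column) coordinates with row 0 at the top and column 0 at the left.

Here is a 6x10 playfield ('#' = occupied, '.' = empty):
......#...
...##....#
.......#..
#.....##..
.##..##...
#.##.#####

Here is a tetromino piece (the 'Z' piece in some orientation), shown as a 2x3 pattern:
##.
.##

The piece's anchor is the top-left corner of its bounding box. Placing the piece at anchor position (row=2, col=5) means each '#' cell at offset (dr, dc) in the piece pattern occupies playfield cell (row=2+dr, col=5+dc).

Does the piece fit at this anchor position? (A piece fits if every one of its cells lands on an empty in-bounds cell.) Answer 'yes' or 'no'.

Check each piece cell at anchor (2, 5):
  offset (0,0) -> (2,5): empty -> OK
  offset (0,1) -> (2,6): empty -> OK
  offset (1,1) -> (3,6): occupied ('#') -> FAIL
  offset (1,2) -> (3,7): occupied ('#') -> FAIL
All cells valid: no

Answer: no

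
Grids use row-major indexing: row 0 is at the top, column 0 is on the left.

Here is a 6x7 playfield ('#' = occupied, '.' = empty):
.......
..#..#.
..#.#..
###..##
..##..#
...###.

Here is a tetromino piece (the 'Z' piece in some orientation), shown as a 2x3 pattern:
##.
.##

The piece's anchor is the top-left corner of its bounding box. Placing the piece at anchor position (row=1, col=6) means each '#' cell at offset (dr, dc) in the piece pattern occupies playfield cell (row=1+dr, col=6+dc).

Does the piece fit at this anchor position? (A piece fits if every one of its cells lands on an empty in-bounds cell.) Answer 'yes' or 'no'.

Answer: no

Derivation:
Check each piece cell at anchor (1, 6):
  offset (0,0) -> (1,6): empty -> OK
  offset (0,1) -> (1,7): out of bounds -> FAIL
  offset (1,1) -> (2,7): out of bounds -> FAIL
  offset (1,2) -> (2,8): out of bounds -> FAIL
All cells valid: no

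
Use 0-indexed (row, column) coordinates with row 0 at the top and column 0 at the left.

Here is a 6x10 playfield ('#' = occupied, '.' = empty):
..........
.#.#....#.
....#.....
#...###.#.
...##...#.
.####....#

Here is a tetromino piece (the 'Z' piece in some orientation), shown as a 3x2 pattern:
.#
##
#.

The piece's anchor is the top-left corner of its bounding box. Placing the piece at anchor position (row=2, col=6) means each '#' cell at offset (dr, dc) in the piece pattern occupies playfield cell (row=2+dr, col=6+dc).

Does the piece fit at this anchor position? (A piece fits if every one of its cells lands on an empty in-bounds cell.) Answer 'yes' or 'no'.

Check each piece cell at anchor (2, 6):
  offset (0,1) -> (2,7): empty -> OK
  offset (1,0) -> (3,6): occupied ('#') -> FAIL
  offset (1,1) -> (3,7): empty -> OK
  offset (2,0) -> (4,6): empty -> OK
All cells valid: no

Answer: no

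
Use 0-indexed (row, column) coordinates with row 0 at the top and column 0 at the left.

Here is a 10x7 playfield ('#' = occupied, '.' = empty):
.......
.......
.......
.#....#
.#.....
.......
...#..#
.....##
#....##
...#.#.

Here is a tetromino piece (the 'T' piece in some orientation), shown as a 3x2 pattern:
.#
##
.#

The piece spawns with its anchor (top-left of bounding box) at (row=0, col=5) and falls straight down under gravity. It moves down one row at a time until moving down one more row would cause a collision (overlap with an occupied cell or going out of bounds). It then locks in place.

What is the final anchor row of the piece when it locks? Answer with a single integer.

Spawn at (row=0, col=5). Try each row:
  row 0: fits
  row 1: blocked -> lock at row 0

Answer: 0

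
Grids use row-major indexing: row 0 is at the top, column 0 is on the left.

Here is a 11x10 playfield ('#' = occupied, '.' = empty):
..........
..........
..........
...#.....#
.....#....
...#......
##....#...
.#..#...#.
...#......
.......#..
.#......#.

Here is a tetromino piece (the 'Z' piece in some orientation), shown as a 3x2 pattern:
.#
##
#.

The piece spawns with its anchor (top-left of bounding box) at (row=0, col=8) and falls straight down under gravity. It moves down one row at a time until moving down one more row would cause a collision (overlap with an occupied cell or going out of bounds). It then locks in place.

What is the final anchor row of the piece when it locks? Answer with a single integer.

Spawn at (row=0, col=8). Try each row:
  row 0: fits
  row 1: fits
  row 2: blocked -> lock at row 1

Answer: 1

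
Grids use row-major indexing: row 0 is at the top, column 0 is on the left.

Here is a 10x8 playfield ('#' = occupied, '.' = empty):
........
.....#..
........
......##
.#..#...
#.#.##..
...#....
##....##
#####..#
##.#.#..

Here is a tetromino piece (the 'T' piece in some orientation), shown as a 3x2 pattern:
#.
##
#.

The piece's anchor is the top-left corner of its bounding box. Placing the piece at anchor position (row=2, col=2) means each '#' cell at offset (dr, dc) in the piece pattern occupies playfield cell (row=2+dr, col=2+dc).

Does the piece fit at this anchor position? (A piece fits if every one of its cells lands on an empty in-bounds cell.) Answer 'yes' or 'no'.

Check each piece cell at anchor (2, 2):
  offset (0,0) -> (2,2): empty -> OK
  offset (1,0) -> (3,2): empty -> OK
  offset (1,1) -> (3,3): empty -> OK
  offset (2,0) -> (4,2): empty -> OK
All cells valid: yes

Answer: yes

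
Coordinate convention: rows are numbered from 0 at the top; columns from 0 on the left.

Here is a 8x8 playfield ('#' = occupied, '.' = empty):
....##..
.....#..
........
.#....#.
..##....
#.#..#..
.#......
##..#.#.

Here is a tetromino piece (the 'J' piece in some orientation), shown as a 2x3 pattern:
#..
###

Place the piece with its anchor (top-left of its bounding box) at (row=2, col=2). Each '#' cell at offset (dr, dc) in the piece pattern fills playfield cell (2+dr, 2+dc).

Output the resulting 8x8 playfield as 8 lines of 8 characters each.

Answer: ....##..
.....#..
..#.....
.####.#.
..##....
#.#..#..
.#......
##..#.#.

Derivation:
Fill (2+0,2+0) = (2,2)
Fill (2+1,2+0) = (3,2)
Fill (2+1,2+1) = (3,3)
Fill (2+1,2+2) = (3,4)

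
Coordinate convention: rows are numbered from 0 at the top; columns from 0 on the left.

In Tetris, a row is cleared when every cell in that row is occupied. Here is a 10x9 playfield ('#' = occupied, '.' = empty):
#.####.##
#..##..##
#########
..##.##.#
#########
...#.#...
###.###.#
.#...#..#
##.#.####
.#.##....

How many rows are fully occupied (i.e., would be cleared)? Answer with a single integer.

Check each row:
  row 0: 2 empty cells -> not full
  row 1: 4 empty cells -> not full
  row 2: 0 empty cells -> FULL (clear)
  row 3: 4 empty cells -> not full
  row 4: 0 empty cells -> FULL (clear)
  row 5: 7 empty cells -> not full
  row 6: 2 empty cells -> not full
  row 7: 6 empty cells -> not full
  row 8: 2 empty cells -> not full
  row 9: 6 empty cells -> not full
Total rows cleared: 2

Answer: 2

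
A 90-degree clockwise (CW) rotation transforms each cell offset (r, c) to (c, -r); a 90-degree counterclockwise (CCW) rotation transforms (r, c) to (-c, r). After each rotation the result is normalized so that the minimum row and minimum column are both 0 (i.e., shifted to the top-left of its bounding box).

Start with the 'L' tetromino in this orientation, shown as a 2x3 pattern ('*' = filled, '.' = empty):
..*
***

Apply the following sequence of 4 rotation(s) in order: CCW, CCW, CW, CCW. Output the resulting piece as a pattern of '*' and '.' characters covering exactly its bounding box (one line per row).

Start:
..*
***
After rotation 1 (CCW):
**
.*
.*
After rotation 2 (CCW):
***
*..
After rotation 3 (CW):
**
.*
.*
After rotation 4 (CCW):
***
*..

Answer: ***
*..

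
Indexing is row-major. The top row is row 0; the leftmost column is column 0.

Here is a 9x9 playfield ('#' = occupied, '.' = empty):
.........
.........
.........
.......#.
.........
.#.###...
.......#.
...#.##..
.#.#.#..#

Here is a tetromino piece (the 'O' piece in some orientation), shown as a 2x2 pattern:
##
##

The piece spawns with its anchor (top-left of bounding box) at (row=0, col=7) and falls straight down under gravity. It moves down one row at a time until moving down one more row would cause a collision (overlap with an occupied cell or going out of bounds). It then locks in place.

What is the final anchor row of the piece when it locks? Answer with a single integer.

Spawn at (row=0, col=7). Try each row:
  row 0: fits
  row 1: fits
  row 2: blocked -> lock at row 1

Answer: 1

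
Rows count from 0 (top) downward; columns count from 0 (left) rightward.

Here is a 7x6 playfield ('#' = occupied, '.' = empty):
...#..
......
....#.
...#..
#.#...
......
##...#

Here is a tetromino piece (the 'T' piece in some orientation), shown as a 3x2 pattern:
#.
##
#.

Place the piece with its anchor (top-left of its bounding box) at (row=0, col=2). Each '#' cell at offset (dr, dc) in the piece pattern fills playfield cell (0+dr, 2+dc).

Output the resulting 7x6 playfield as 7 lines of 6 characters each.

Fill (0+0,2+0) = (0,2)
Fill (0+1,2+0) = (1,2)
Fill (0+1,2+1) = (1,3)
Fill (0+2,2+0) = (2,2)

Answer: ..##..
..##..
..#.#.
...#..
#.#...
......
##...#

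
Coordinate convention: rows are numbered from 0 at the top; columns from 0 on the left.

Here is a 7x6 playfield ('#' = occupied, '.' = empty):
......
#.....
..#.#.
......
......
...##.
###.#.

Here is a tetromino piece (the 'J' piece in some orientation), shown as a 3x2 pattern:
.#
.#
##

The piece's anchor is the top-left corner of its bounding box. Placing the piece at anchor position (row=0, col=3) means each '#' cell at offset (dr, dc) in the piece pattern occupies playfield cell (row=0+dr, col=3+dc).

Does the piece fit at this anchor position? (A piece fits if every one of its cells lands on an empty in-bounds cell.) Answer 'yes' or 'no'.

Answer: no

Derivation:
Check each piece cell at anchor (0, 3):
  offset (0,1) -> (0,4): empty -> OK
  offset (1,1) -> (1,4): empty -> OK
  offset (2,0) -> (2,3): empty -> OK
  offset (2,1) -> (2,4): occupied ('#') -> FAIL
All cells valid: no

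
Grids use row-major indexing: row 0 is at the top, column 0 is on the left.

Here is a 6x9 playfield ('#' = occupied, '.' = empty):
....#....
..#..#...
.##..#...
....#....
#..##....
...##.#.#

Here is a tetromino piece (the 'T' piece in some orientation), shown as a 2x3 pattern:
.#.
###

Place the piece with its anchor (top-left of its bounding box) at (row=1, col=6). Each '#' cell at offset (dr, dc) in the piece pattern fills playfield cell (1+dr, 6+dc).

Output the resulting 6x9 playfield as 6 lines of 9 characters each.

Fill (1+0,6+1) = (1,7)
Fill (1+1,6+0) = (2,6)
Fill (1+1,6+1) = (2,7)
Fill (1+1,6+2) = (2,8)

Answer: ....#....
..#..#.#.
.##..####
....#....
#..##....
...##.#.#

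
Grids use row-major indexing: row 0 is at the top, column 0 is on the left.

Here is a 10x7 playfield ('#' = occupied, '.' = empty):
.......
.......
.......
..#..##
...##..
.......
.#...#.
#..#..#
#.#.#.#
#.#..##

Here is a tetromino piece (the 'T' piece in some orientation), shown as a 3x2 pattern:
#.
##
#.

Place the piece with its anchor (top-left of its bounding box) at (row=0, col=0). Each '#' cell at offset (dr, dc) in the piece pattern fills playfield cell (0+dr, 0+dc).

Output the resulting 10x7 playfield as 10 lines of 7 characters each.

Answer: #......
##.....
#......
..#..##
...##..
.......
.#...#.
#..#..#
#.#.#.#
#.#..##

Derivation:
Fill (0+0,0+0) = (0,0)
Fill (0+1,0+0) = (1,0)
Fill (0+1,0+1) = (1,1)
Fill (0+2,0+0) = (2,0)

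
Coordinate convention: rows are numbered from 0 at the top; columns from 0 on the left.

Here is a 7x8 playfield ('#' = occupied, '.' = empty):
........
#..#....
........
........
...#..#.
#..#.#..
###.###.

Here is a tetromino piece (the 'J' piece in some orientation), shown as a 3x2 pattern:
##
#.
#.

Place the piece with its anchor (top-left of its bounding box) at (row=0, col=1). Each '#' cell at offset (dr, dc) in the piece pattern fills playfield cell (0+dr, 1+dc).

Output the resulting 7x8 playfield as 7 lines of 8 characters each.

Answer: .##.....
##.#....
.#......
........
...#..#.
#..#.#..
###.###.

Derivation:
Fill (0+0,1+0) = (0,1)
Fill (0+0,1+1) = (0,2)
Fill (0+1,1+0) = (1,1)
Fill (0+2,1+0) = (2,1)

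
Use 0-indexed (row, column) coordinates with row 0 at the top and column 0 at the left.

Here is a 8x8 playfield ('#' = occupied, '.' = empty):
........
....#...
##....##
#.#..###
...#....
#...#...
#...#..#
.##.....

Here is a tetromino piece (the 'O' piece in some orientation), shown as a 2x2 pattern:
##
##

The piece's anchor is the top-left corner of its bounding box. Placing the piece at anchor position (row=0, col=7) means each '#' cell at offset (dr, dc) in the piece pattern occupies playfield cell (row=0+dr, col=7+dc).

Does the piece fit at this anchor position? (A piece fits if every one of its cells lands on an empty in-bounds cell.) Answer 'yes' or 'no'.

Check each piece cell at anchor (0, 7):
  offset (0,0) -> (0,7): empty -> OK
  offset (0,1) -> (0,8): out of bounds -> FAIL
  offset (1,0) -> (1,7): empty -> OK
  offset (1,1) -> (1,8): out of bounds -> FAIL
All cells valid: no

Answer: no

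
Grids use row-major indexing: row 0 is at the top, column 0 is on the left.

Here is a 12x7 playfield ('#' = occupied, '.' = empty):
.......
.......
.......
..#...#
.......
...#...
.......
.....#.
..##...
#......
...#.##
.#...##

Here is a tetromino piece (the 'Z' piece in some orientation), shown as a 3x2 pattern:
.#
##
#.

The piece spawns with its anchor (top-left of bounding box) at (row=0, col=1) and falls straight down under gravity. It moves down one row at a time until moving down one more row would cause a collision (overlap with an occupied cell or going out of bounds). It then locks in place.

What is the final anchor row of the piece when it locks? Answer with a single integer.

Spawn at (row=0, col=1). Try each row:
  row 0: fits
  row 1: fits
  row 2: blocked -> lock at row 1

Answer: 1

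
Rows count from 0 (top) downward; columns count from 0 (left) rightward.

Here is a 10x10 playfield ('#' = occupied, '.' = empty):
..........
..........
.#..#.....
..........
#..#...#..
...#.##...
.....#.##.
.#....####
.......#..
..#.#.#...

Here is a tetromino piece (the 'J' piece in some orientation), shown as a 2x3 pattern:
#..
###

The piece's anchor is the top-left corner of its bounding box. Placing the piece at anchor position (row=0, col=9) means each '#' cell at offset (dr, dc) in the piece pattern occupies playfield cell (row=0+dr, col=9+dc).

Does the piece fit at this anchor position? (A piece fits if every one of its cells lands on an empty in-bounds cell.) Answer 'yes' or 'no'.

Answer: no

Derivation:
Check each piece cell at anchor (0, 9):
  offset (0,0) -> (0,9): empty -> OK
  offset (1,0) -> (1,9): empty -> OK
  offset (1,1) -> (1,10): out of bounds -> FAIL
  offset (1,2) -> (1,11): out of bounds -> FAIL
All cells valid: no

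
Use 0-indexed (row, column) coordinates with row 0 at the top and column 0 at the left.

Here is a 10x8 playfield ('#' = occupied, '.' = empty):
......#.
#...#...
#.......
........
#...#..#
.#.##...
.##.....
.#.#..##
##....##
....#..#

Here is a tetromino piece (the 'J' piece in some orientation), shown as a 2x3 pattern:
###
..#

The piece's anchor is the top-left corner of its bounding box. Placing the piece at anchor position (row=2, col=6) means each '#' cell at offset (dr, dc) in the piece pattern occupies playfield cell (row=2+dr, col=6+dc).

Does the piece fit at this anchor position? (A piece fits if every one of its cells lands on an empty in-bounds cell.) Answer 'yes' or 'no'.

Check each piece cell at anchor (2, 6):
  offset (0,0) -> (2,6): empty -> OK
  offset (0,1) -> (2,7): empty -> OK
  offset (0,2) -> (2,8): out of bounds -> FAIL
  offset (1,2) -> (3,8): out of bounds -> FAIL
All cells valid: no

Answer: no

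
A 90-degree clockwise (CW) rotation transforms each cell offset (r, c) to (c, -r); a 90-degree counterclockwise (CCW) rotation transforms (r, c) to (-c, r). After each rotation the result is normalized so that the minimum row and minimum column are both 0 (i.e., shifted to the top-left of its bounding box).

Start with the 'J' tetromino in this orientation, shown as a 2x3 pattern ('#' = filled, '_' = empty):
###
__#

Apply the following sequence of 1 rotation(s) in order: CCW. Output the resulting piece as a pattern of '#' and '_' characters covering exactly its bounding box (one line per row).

Answer: ##
#_
#_

Derivation:
Start:
###
__#
After rotation 1 (CCW):
##
#_
#_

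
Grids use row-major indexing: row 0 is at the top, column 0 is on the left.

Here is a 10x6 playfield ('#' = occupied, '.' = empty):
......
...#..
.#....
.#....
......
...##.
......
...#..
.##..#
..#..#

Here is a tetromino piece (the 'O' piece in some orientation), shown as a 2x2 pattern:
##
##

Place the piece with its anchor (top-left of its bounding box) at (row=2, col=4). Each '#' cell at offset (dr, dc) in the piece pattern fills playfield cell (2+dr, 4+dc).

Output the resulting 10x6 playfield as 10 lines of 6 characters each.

Answer: ......
...#..
.#..##
.#..##
......
...##.
......
...#..
.##..#
..#..#

Derivation:
Fill (2+0,4+0) = (2,4)
Fill (2+0,4+1) = (2,5)
Fill (2+1,4+0) = (3,4)
Fill (2+1,4+1) = (3,5)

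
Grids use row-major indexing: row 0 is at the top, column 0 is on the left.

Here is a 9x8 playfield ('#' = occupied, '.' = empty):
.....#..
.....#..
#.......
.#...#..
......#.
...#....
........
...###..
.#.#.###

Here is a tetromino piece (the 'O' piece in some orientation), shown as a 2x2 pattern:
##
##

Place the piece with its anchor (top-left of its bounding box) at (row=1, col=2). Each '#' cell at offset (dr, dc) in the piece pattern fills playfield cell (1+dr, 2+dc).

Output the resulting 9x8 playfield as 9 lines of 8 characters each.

Fill (1+0,2+0) = (1,2)
Fill (1+0,2+1) = (1,3)
Fill (1+1,2+0) = (2,2)
Fill (1+1,2+1) = (2,3)

Answer: .....#..
..##.#..
#.##....
.#...#..
......#.
...#....
........
...###..
.#.#.###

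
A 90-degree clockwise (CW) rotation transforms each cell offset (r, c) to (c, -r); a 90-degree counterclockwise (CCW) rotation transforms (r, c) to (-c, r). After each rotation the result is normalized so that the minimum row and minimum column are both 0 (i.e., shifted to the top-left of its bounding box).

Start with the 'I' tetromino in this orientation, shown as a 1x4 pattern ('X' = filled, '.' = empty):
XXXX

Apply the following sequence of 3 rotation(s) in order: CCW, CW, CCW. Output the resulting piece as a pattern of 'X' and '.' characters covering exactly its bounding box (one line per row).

Answer: X
X
X
X

Derivation:
Start:
XXXX
After rotation 1 (CCW):
X
X
X
X
After rotation 2 (CW):
XXXX
After rotation 3 (CCW):
X
X
X
X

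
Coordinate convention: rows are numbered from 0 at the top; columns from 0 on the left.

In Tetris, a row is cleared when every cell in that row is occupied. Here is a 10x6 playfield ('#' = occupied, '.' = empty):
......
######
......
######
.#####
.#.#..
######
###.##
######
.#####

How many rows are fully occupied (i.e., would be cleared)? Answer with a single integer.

Answer: 4

Derivation:
Check each row:
  row 0: 6 empty cells -> not full
  row 1: 0 empty cells -> FULL (clear)
  row 2: 6 empty cells -> not full
  row 3: 0 empty cells -> FULL (clear)
  row 4: 1 empty cell -> not full
  row 5: 4 empty cells -> not full
  row 6: 0 empty cells -> FULL (clear)
  row 7: 1 empty cell -> not full
  row 8: 0 empty cells -> FULL (clear)
  row 9: 1 empty cell -> not full
Total rows cleared: 4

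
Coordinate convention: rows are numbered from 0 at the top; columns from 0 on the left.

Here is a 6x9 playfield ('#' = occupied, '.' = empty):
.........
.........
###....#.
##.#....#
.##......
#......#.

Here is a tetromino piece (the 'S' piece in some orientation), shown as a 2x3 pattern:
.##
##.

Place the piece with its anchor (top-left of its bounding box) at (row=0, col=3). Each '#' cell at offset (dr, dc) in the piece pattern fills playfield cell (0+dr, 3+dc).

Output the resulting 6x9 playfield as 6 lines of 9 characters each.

Answer: ....##...
...##....
###....#.
##.#....#
.##......
#......#.

Derivation:
Fill (0+0,3+1) = (0,4)
Fill (0+0,3+2) = (0,5)
Fill (0+1,3+0) = (1,3)
Fill (0+1,3+1) = (1,4)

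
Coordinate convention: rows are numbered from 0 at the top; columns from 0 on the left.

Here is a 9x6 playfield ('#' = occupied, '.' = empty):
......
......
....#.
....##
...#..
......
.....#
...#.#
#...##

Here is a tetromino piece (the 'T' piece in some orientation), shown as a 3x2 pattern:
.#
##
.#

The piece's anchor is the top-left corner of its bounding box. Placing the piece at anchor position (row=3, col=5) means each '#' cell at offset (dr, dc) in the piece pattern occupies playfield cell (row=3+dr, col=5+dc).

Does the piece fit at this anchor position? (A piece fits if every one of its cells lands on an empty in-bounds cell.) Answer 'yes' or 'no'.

Answer: no

Derivation:
Check each piece cell at anchor (3, 5):
  offset (0,1) -> (3,6): out of bounds -> FAIL
  offset (1,0) -> (4,5): empty -> OK
  offset (1,1) -> (4,6): out of bounds -> FAIL
  offset (2,1) -> (5,6): out of bounds -> FAIL
All cells valid: no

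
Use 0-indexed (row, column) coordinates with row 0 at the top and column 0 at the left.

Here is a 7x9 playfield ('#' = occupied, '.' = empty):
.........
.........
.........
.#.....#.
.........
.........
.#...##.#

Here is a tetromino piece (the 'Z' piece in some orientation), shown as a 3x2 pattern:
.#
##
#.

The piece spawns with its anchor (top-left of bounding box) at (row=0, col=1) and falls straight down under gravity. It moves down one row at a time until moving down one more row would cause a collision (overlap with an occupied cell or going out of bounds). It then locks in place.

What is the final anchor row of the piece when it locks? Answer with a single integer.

Spawn at (row=0, col=1). Try each row:
  row 0: fits
  row 1: blocked -> lock at row 0

Answer: 0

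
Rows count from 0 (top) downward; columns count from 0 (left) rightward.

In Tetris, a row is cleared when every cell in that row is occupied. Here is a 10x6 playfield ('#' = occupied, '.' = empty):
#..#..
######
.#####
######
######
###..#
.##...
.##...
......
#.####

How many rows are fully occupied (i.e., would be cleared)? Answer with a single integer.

Answer: 3

Derivation:
Check each row:
  row 0: 4 empty cells -> not full
  row 1: 0 empty cells -> FULL (clear)
  row 2: 1 empty cell -> not full
  row 3: 0 empty cells -> FULL (clear)
  row 4: 0 empty cells -> FULL (clear)
  row 5: 2 empty cells -> not full
  row 6: 4 empty cells -> not full
  row 7: 4 empty cells -> not full
  row 8: 6 empty cells -> not full
  row 9: 1 empty cell -> not full
Total rows cleared: 3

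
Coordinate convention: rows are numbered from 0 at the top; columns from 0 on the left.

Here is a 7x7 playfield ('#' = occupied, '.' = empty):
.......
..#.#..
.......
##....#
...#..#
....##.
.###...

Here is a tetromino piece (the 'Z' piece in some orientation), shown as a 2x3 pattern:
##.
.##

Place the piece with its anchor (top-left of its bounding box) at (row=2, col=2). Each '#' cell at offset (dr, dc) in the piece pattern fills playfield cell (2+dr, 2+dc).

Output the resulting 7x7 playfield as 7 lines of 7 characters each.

Fill (2+0,2+0) = (2,2)
Fill (2+0,2+1) = (2,3)
Fill (2+1,2+1) = (3,3)
Fill (2+1,2+2) = (3,4)

Answer: .......
..#.#..
..##...
##.##.#
...#..#
....##.
.###...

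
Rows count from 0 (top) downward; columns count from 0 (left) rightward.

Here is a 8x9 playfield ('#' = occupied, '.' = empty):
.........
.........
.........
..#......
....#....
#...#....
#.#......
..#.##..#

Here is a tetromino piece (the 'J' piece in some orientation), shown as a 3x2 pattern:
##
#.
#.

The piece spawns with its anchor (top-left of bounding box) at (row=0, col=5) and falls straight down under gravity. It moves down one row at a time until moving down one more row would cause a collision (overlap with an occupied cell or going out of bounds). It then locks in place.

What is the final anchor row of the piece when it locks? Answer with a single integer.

Spawn at (row=0, col=5). Try each row:
  row 0: fits
  row 1: fits
  row 2: fits
  row 3: fits
  row 4: fits
  row 5: blocked -> lock at row 4

Answer: 4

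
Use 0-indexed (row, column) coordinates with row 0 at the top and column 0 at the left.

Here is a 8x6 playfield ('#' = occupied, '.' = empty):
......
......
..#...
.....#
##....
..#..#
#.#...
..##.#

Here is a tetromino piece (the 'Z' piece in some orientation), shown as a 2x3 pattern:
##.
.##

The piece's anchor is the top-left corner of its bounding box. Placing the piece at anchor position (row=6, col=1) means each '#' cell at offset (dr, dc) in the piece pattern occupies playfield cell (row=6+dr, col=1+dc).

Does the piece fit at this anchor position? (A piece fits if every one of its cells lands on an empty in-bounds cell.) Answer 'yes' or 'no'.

Answer: no

Derivation:
Check each piece cell at anchor (6, 1):
  offset (0,0) -> (6,1): empty -> OK
  offset (0,1) -> (6,2): occupied ('#') -> FAIL
  offset (1,1) -> (7,2): occupied ('#') -> FAIL
  offset (1,2) -> (7,3): occupied ('#') -> FAIL
All cells valid: no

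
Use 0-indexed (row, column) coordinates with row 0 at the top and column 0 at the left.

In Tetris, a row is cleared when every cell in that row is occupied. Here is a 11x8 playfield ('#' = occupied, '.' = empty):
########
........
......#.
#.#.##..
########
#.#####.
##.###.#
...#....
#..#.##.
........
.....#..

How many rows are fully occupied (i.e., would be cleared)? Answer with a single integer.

Check each row:
  row 0: 0 empty cells -> FULL (clear)
  row 1: 8 empty cells -> not full
  row 2: 7 empty cells -> not full
  row 3: 4 empty cells -> not full
  row 4: 0 empty cells -> FULL (clear)
  row 5: 2 empty cells -> not full
  row 6: 2 empty cells -> not full
  row 7: 7 empty cells -> not full
  row 8: 4 empty cells -> not full
  row 9: 8 empty cells -> not full
  row 10: 7 empty cells -> not full
Total rows cleared: 2

Answer: 2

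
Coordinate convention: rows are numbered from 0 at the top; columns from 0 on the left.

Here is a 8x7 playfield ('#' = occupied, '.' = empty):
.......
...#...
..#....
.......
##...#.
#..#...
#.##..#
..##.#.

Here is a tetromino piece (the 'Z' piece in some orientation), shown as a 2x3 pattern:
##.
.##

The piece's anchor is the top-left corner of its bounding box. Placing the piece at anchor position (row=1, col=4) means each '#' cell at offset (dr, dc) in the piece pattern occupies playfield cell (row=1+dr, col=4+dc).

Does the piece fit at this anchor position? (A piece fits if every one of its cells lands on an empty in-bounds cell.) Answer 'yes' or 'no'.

Answer: yes

Derivation:
Check each piece cell at anchor (1, 4):
  offset (0,0) -> (1,4): empty -> OK
  offset (0,1) -> (1,5): empty -> OK
  offset (1,1) -> (2,5): empty -> OK
  offset (1,2) -> (2,6): empty -> OK
All cells valid: yes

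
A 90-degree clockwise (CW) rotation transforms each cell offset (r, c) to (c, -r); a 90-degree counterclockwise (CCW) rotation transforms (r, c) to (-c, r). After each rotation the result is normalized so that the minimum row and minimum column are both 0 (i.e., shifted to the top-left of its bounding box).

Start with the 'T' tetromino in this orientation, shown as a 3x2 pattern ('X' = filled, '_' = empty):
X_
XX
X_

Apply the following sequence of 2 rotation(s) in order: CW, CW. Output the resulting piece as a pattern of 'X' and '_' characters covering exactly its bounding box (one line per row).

Answer: _X
XX
_X

Derivation:
Start:
X_
XX
X_
After rotation 1 (CW):
XXX
_X_
After rotation 2 (CW):
_X
XX
_X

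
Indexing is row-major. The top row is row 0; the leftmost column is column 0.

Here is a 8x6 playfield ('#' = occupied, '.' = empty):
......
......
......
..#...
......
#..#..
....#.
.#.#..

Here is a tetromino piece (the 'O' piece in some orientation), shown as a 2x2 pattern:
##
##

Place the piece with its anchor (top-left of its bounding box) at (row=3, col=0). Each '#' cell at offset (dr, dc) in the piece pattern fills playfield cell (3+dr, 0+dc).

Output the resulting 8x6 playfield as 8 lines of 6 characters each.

Answer: ......
......
......
###...
##....
#..#..
....#.
.#.#..

Derivation:
Fill (3+0,0+0) = (3,0)
Fill (3+0,0+1) = (3,1)
Fill (3+1,0+0) = (4,0)
Fill (3+1,0+1) = (4,1)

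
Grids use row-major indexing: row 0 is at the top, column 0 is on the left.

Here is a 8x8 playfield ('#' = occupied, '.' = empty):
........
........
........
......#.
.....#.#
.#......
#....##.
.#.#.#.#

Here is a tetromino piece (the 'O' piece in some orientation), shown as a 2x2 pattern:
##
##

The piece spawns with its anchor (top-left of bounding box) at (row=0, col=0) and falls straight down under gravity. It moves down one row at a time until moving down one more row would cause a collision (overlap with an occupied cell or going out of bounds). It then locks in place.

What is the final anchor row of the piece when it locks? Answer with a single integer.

Spawn at (row=0, col=0). Try each row:
  row 0: fits
  row 1: fits
  row 2: fits
  row 3: fits
  row 4: blocked -> lock at row 3

Answer: 3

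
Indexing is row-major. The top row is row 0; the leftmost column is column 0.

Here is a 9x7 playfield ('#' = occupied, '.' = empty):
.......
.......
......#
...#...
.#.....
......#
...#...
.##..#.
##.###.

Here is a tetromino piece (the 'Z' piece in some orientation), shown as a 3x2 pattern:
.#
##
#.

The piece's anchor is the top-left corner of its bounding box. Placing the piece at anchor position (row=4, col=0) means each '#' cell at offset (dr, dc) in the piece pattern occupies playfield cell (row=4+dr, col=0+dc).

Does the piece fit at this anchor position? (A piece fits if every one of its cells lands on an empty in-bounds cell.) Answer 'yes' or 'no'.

Answer: no

Derivation:
Check each piece cell at anchor (4, 0):
  offset (0,1) -> (4,1): occupied ('#') -> FAIL
  offset (1,0) -> (5,0): empty -> OK
  offset (1,1) -> (5,1): empty -> OK
  offset (2,0) -> (6,0): empty -> OK
All cells valid: no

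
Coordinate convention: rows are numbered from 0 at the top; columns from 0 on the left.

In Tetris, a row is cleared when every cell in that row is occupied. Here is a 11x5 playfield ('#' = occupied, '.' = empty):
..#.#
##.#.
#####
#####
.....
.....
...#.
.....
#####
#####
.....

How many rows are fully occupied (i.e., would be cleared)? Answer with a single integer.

Check each row:
  row 0: 3 empty cells -> not full
  row 1: 2 empty cells -> not full
  row 2: 0 empty cells -> FULL (clear)
  row 3: 0 empty cells -> FULL (clear)
  row 4: 5 empty cells -> not full
  row 5: 5 empty cells -> not full
  row 6: 4 empty cells -> not full
  row 7: 5 empty cells -> not full
  row 8: 0 empty cells -> FULL (clear)
  row 9: 0 empty cells -> FULL (clear)
  row 10: 5 empty cells -> not full
Total rows cleared: 4

Answer: 4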